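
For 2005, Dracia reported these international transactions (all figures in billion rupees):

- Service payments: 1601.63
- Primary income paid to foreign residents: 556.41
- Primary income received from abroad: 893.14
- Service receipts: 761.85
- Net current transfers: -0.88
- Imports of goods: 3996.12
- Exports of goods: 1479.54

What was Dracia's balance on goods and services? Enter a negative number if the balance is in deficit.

Goods balance = 1479.54 - 3996.12 = -2516.58
Services balance = 761.85 - 1601.63 = -839.78
Trade balance (goods + services) = -2516.58 + (-839.78) = -3356.36

-3356.36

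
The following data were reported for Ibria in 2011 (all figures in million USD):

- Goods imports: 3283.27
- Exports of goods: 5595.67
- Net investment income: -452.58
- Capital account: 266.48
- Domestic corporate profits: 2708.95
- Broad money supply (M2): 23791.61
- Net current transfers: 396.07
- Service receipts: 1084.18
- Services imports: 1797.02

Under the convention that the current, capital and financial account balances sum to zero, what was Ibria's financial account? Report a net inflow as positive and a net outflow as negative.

-1809.53

Goods balance = 5595.67 - 3283.27 = 2312.40
Services balance = 1084.18 - 1797.02 = -712.84
Trade balance (goods + services) = 2312.40 + (-712.84) = 1599.56
Net primary income = -452.58
Net secondary income = 396.07
Current account = 1599.56 + (-452.58) + 396.07 = 1543.05
Financial account = -(1543.05 + 266.48) = -1809.53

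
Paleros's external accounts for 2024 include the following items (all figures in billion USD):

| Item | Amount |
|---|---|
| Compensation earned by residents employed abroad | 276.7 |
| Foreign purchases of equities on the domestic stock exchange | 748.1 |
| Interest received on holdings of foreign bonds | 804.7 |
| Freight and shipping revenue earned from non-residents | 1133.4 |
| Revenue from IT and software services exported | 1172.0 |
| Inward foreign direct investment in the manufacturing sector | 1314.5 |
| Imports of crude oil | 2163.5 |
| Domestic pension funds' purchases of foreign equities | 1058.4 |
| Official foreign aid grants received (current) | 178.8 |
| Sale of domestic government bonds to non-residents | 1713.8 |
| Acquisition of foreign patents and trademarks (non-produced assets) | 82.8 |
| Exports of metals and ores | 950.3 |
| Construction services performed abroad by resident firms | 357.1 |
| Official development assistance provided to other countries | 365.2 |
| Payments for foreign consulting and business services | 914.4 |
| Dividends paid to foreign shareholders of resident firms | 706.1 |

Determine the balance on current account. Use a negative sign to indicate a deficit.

723.8

Goods: 950.3 - 2163.5 = -1213.2
Services: 1133.4 + 357.1 + 1172.0 - 914.4 = 1748.1
Primary income: 804.7 - 706.1 + 276.7 = 375.3
Secondary income: 178.8 - 365.2 = -186.4
Current account = (-1213.2) + 1748.1 + 375.3 + (-186.4) = 723.8
(Excluded from the current account — financial account: foreign purchases of equities on the domestic stock exchange 748.1, inward foreign direct investment in the manufacturing sector 1314.5, domestic pension funds' purchases of foreign equities 1058.4, sale of domestic government bonds to non-residents 1713.8; capital account: acquisition of foreign patents and trademarks (non-produced assets) 82.8.)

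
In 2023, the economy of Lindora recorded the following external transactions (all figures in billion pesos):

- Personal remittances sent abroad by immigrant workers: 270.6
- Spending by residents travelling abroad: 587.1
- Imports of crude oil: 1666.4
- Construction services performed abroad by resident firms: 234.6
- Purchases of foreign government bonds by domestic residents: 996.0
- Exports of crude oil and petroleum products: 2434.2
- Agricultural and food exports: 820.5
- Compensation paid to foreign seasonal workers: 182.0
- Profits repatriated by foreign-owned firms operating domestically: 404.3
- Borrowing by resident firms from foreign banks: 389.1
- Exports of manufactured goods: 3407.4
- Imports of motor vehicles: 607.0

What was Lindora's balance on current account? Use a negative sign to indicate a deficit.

3179.3

Goods: 3407.4 - 1666.4 + 2434.2 + 820.5 - 607.0 = 4388.7
Services: 234.6 - 587.1 = -352.5
Primary income: -182.0 - 404.3 = -586.3
Secondary income: -270.6
Current account = 4388.7 + (-352.5) + (-586.3) + (-270.6) = 3179.3
(Excluded from the current account — financial account: purchases of foreign government bonds by domestic residents 996.0, borrowing by resident firms from foreign banks 389.1.)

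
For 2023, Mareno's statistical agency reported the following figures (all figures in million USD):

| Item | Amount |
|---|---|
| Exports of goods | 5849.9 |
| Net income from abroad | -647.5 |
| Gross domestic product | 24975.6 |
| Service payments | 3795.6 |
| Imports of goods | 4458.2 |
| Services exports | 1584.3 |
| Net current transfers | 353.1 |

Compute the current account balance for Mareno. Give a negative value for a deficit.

-1114.0

Goods balance = 5849.9 - 4458.2 = 1391.7
Services balance = 1584.3 - 3795.6 = -2211.3
Trade balance (goods + services) = 1391.7 + (-2211.3) = -819.6
Net primary income = -647.5
Net secondary income = 353.1
Current account = -819.6 + (-647.5) + 353.1 = -1114.0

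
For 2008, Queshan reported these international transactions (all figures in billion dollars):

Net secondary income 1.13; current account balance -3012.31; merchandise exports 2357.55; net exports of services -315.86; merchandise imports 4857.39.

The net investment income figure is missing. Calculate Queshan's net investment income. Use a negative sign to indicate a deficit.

-197.74

Current account = goods balance + services balance + net primary income + net secondary income
Sum of the known components = -2814.57
Net investment income = CA - (known components) = -3012.31 - (-2814.57) = -197.74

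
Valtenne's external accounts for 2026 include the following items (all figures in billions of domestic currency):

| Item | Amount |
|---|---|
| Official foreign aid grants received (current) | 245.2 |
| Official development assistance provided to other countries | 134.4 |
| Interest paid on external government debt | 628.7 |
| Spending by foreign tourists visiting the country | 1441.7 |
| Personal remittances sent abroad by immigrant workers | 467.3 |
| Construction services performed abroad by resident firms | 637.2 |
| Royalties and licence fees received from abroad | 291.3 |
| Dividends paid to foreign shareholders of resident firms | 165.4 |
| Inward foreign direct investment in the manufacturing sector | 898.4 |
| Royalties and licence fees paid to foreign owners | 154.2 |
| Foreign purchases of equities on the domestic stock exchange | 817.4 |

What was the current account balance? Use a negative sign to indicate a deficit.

Services: 1441.7 + 291.3 + 637.2 - 154.2 = 2216.0
Primary income: -165.4 - 628.7 = -794.1
Secondary income: -134.4 + 245.2 - 467.3 = -356.5
Current account = 2216.0 + (-794.1) + (-356.5) = 1065.4
(Excluded from the current account — financial account: inward foreign direct investment in the manufacturing sector 898.4, foreign purchases of equities on the domestic stock exchange 817.4.)

1065.4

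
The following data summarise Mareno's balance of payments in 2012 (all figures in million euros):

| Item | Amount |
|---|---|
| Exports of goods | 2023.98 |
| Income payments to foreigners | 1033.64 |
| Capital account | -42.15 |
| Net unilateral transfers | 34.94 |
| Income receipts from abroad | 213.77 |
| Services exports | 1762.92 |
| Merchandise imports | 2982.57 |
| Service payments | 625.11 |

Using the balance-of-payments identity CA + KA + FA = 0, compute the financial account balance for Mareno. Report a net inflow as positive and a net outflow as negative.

647.86

Goods balance = 2023.98 - 2982.57 = -958.59
Services balance = 1762.92 - 625.11 = 1137.81
Trade balance (goods + services) = -958.59 + 1137.81 = 179.22
Net primary income = 213.77 - 1033.64 = -819.87
Net secondary income = 34.94
Current account = 179.22 + (-819.87) + 34.94 = -605.71
Financial account = -(-605.71 + (-42.15)) = 647.86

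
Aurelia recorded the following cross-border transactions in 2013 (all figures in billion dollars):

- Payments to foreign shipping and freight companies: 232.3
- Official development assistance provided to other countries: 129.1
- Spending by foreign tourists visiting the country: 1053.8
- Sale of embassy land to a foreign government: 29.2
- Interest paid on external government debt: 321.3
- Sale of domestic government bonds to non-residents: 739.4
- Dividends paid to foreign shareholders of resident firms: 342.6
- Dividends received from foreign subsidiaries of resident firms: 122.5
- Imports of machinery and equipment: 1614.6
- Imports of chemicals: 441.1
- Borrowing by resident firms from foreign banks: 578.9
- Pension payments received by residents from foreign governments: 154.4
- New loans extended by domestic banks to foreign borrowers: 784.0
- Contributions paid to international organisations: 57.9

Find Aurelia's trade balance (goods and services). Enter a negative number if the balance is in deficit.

-1234.2

Goods: -1614.6 - 441.1 = -2055.7
Services: 1053.8 - 232.3 = 821.5
Trade balance = -2055.7 + 821.5 = -1234.2
(Excluded from the trade balance — secondary income: official development assistance provided to other countries 129.1, pension payments received by residents from foreign governments 154.4, contributions paid to international organisations 57.9; capital account: sale of embassy land to a foreign government 29.2; primary income: interest paid on external government debt 321.3, dividends paid to foreign shareholders of resident firms 342.6, dividends received from foreign subsidiaries of resident firms 122.5; financial account: sale of domestic government bonds to non-residents 739.4, borrowing by resident firms from foreign banks 578.9, new loans extended by domestic banks to foreign borrowers 784.0.)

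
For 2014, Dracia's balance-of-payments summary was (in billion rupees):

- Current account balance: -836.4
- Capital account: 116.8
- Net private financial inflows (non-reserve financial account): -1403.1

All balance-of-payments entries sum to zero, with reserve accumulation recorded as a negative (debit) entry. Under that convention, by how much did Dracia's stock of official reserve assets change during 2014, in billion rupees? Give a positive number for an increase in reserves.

Official reserve transactions balance = -((-836.4) + 116.8 + (-1403.1)) = 2122.7
An accumulation of reserves is recorded as a debit (negative entry), so the change in the stock of reserves is the negative of that balance.
Change in official reserves = -(2122.7) = -2122.7

-2122.7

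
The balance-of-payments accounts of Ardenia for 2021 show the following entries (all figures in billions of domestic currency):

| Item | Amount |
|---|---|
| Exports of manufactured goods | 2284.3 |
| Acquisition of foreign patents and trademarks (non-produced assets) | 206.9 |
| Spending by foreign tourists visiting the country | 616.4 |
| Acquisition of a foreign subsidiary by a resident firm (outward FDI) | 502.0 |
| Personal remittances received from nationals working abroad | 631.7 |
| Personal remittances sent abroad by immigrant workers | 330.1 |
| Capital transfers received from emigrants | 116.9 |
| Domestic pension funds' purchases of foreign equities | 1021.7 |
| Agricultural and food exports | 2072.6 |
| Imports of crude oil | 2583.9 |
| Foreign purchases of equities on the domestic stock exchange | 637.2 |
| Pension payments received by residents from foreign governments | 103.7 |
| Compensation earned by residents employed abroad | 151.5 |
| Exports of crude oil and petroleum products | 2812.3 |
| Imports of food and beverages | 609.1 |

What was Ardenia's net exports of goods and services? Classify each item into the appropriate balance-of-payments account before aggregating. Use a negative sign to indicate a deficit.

Goods: -609.1 - 2583.9 + 2072.6 + 2284.3 + 2812.3 = 3976.2
Services: 616.4
Trade balance = 3976.2 + 616.4 = 4592.6
(Excluded from the trade balance — capital account: acquisition of foreign patents and trademarks (non-produced assets) 206.9, capital transfers received from emigrants 116.9; financial account: acquisition of a foreign subsidiary by a resident firm (outward FDI) 502.0, domestic pension funds' purchases of foreign equities 1021.7, foreign purchases of equities on the domestic stock exchange 637.2; secondary income: personal remittances received from nationals working abroad 631.7, personal remittances sent abroad by immigrant workers 330.1, pension payments received by residents from foreign governments 103.7; primary income: compensation earned by residents employed abroad 151.5.)

4592.6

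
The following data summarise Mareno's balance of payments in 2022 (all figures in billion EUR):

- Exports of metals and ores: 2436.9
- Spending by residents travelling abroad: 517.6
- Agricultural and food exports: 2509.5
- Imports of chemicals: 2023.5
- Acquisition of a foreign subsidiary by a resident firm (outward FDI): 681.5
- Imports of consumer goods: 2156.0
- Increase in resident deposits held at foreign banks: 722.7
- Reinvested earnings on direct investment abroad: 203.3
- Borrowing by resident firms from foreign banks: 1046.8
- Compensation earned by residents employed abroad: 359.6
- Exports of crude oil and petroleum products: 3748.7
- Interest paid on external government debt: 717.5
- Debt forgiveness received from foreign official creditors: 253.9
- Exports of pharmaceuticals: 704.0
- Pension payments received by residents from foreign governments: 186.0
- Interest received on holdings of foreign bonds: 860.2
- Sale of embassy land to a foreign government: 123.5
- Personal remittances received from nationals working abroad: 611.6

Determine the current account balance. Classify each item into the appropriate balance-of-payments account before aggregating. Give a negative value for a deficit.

Goods: 2509.5 + 704.0 - 2156.0 + 2436.9 - 2023.5 + 3748.7 = 5219.6
Services: -517.6
Primary income: 860.2 + 359.6 + 203.3 - 717.5 = 705.6
Secondary income: 186.0 + 611.6 = 797.6
Current account = 5219.6 + (-517.6) + 705.6 + 797.6 = 6205.2
(Excluded from the current account — financial account: acquisition of a foreign subsidiary by a resident firm (outward FDI) 681.5, increase in resident deposits held at foreign banks 722.7, borrowing by resident firms from foreign banks 1046.8; capital account: debt forgiveness received from foreign official creditors 253.9, sale of embassy land to a foreign government 123.5.)

6205.2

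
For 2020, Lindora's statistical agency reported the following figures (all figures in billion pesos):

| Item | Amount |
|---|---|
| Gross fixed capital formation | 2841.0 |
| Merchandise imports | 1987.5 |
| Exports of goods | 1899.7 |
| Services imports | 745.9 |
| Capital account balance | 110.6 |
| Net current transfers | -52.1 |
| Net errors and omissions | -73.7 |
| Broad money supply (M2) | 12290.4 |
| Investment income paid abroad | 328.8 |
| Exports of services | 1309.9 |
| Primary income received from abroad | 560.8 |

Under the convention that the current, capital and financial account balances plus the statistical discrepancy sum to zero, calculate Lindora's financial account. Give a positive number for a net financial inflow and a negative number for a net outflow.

-693.0

Goods balance = 1899.7 - 1987.5 = -87.8
Services balance = 1309.9 - 745.9 = 564.0
Trade balance (goods + services) = -87.8 + 564.0 = 476.2
Net primary income = 560.8 - 328.8 = 232.0
Net secondary income = -52.1
Current account = 476.2 + 232.0 + (-52.1) = 656.1
Financial account = -(656.1 + 110.6 + (-73.7)) = -693.0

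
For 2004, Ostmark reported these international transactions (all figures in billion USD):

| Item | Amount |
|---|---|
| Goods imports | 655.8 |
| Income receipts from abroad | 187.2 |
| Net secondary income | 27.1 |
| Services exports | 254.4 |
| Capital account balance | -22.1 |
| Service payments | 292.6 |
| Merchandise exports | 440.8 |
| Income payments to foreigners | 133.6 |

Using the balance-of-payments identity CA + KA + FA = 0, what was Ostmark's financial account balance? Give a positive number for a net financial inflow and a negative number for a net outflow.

Goods balance = 440.8 - 655.8 = -215.0
Services balance = 254.4 - 292.6 = -38.2
Trade balance (goods + services) = -215.0 + (-38.2) = -253.2
Net primary income = 187.2 - 133.6 = 53.6
Net secondary income = 27.1
Current account = -253.2 + 53.6 + 27.1 = -172.5
Financial account = -(-172.5 + (-22.1)) = 194.6

194.6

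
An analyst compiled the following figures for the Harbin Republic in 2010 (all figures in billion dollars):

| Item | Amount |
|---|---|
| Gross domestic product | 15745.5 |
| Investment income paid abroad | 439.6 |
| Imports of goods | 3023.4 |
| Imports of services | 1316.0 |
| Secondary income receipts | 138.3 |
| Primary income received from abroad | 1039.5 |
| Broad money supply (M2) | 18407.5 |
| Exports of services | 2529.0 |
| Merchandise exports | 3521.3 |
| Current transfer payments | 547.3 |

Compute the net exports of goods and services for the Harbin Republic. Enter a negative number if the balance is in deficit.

1710.9

Goods balance = 3521.3 - 3023.4 = 497.9
Services balance = 2529.0 - 1316.0 = 1213.0
Trade balance (goods + services) = 497.9 + 1213.0 = 1710.9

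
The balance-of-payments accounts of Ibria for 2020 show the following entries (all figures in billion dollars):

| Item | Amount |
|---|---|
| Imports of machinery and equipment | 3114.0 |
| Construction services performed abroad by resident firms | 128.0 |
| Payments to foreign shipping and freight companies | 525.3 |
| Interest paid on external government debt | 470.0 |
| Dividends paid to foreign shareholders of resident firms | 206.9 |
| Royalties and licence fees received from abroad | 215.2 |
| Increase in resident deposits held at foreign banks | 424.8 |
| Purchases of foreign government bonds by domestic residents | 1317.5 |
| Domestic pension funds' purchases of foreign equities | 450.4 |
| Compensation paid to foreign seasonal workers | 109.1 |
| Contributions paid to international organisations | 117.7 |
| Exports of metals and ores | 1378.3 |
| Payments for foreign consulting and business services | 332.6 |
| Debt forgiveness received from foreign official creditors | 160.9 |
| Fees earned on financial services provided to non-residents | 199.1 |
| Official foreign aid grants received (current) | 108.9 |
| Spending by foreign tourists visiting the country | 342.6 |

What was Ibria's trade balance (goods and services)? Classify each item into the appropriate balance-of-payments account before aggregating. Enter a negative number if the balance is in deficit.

-1708.7

Goods: 1378.3 - 3114.0 = -1735.7
Services: 128.0 - 525.3 + 215.2 - 332.6 + 199.1 + 342.6 = 27.0
Trade balance = -1735.7 + 27.0 = -1708.7
(Excluded from the trade balance — primary income: interest paid on external government debt 470.0, dividends paid to foreign shareholders of resident firms 206.9, compensation paid to foreign seasonal workers 109.1; financial account: increase in resident deposits held at foreign banks 424.8, purchases of foreign government bonds by domestic residents 1317.5, domestic pension funds' purchases of foreign equities 450.4; secondary income: contributions paid to international organisations 117.7, official foreign aid grants received (current) 108.9; capital account: debt forgiveness received from foreign official creditors 160.9.)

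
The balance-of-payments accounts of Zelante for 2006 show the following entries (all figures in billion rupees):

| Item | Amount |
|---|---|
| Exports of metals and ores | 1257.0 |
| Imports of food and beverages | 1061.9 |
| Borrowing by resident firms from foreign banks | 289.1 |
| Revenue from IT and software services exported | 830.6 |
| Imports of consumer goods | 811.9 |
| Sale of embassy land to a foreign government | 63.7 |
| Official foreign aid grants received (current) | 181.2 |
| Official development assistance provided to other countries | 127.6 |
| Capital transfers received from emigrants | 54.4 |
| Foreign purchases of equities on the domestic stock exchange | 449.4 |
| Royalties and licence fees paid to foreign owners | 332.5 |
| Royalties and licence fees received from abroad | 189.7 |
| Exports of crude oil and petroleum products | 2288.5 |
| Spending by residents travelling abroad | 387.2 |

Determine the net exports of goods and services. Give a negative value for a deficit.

1972.3

Goods: -1061.9 - 811.9 + 1257.0 + 2288.5 = 1671.7
Services: 830.6 + 189.7 - 332.5 - 387.2 = 300.6
Trade balance = 1671.7 + 300.6 = 1972.3
(Excluded from the trade balance — financial account: borrowing by resident firms from foreign banks 289.1, foreign purchases of equities on the domestic stock exchange 449.4; capital account: sale of embassy land to a foreign government 63.7, capital transfers received from emigrants 54.4; secondary income: official foreign aid grants received (current) 181.2, official development assistance provided to other countries 127.6.)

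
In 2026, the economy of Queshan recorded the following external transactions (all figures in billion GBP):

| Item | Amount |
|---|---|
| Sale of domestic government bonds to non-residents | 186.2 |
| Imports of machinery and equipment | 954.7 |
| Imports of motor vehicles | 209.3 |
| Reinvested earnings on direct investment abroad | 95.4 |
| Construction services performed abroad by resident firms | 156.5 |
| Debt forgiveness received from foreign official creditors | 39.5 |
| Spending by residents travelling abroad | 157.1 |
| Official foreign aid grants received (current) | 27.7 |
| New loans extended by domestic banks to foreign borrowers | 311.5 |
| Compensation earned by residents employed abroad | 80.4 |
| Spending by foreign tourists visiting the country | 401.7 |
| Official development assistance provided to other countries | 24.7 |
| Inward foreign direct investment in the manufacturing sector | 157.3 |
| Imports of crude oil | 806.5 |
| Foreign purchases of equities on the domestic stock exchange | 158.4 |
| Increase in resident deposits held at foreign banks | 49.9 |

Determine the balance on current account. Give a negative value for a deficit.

-1390.6

Goods: -954.7 - 806.5 - 209.3 = -1970.5
Services: 156.5 - 157.1 + 401.7 = 401.1
Primary income: 80.4 + 95.4 = 175.8
Secondary income: -24.7 + 27.7 = 3.0
Current account = (-1970.5) + 401.1 + 175.8 + 3.0 = -1390.6
(Excluded from the current account — financial account: sale of domestic government bonds to non-residents 186.2, new loans extended by domestic banks to foreign borrowers 311.5, inward foreign direct investment in the manufacturing sector 157.3, foreign purchases of equities on the domestic stock exchange 158.4, increase in resident deposits held at foreign banks 49.9; capital account: debt forgiveness received from foreign official creditors 39.5.)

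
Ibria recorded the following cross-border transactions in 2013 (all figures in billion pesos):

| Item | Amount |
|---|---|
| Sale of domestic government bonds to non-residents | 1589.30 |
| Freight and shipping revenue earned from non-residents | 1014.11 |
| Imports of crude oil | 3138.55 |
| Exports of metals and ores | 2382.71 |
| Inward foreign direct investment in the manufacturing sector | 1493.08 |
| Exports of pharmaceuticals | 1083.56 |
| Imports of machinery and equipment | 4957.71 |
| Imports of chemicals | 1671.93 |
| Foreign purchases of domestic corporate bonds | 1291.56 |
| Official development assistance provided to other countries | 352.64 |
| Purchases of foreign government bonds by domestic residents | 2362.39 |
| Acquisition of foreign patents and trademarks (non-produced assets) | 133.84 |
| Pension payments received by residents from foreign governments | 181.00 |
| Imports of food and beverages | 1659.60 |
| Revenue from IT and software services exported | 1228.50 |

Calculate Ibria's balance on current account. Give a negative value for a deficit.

-5890.55

Goods: -3138.55 - 1671.93 + 1083.56 - 4957.71 + 2382.71 - 1659.60 = -7961.52
Services: 1228.50 + 1014.11 = 2242.61
Secondary income: 181.00 - 352.64 = -171.64
Current account = (-7961.52) + 2242.61 + (-171.64) = -5890.55
(Excluded from the current account — financial account: sale of domestic government bonds to non-residents 1589.30, inward foreign direct investment in the manufacturing sector 1493.08, foreign purchases of domestic corporate bonds 1291.56, purchases of foreign government bonds by domestic residents 2362.39; capital account: acquisition of foreign patents and trademarks (non-produced assets) 133.84.)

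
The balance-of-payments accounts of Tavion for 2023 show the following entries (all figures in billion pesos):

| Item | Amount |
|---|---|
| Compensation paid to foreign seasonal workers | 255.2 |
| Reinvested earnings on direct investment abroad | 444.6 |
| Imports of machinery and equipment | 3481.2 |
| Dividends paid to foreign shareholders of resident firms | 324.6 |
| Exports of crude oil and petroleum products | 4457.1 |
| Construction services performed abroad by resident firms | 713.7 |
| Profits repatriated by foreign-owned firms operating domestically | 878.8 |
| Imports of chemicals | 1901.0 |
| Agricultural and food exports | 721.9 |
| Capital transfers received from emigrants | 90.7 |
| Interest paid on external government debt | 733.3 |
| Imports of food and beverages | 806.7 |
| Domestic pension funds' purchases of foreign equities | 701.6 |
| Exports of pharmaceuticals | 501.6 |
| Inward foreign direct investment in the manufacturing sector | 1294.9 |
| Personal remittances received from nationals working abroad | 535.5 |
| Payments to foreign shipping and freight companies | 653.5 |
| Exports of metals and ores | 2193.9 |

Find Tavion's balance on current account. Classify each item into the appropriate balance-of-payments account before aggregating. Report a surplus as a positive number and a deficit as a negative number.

Goods: 2193.9 - 3481.2 + 721.9 + 501.6 - 1901.0 + 4457.1 - 806.7 = 1685.6
Services: 713.7 - 653.5 = 60.2
Primary income: -878.8 - 255.2 - 733.3 + 444.6 - 324.6 = -1747.3
Secondary income: 535.5
Current account = 1685.6 + 60.2 + (-1747.3) + 535.5 = 534.0
(Excluded from the current account — capital account: capital transfers received from emigrants 90.7; financial account: domestic pension funds' purchases of foreign equities 701.6, inward foreign direct investment in the manufacturing sector 1294.9.)

534.0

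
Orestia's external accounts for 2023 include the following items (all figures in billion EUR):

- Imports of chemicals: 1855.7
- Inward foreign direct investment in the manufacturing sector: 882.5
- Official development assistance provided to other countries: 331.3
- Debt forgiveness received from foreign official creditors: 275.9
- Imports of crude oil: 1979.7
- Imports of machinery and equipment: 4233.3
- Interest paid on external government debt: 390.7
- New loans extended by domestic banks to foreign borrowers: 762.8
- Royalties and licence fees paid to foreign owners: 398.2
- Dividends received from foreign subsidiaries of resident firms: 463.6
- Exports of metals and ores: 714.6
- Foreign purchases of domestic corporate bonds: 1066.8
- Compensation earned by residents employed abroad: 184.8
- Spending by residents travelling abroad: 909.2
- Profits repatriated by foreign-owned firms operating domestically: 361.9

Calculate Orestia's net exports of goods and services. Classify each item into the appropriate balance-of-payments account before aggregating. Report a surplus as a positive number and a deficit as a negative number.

-8661.5

Goods: -1855.7 + 714.6 - 1979.7 - 4233.3 = -7354.1
Services: -909.2 - 398.2 = -1307.4
Trade balance = -7354.1 + (-1307.4) = -8661.5
(Excluded from the trade balance — financial account: inward foreign direct investment in the manufacturing sector 882.5, new loans extended by domestic banks to foreign borrowers 762.8, foreign purchases of domestic corporate bonds 1066.8; secondary income: official development assistance provided to other countries 331.3; capital account: debt forgiveness received from foreign official creditors 275.9; primary income: interest paid on external government debt 390.7, dividends received from foreign subsidiaries of resident firms 463.6, compensation earned by residents employed abroad 184.8, profits repatriated by foreign-owned firms operating domestically 361.9.)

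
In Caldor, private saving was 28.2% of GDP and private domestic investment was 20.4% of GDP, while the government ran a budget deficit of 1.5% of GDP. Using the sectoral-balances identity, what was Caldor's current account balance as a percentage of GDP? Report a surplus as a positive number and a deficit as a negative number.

By the sectoral-balances identity, CA = (S_private - I) + (T - G).
Private balance = 28.2 - 20.4 = 7.8
Government balance (T - G) = -1.5
CA = 7.8 + (-1.5) = 6.3

6.3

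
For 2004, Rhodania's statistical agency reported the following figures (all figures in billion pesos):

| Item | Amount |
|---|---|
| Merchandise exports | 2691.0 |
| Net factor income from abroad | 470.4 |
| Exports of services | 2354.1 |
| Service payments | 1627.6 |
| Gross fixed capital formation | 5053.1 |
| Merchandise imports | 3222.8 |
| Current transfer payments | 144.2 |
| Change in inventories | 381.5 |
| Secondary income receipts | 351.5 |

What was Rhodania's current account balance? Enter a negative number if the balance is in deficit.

Goods balance = 2691.0 - 3222.8 = -531.8
Services balance = 2354.1 - 1627.6 = 726.5
Trade balance (goods + services) = -531.8 + 726.5 = 194.7
Net primary income = 470.4
Net secondary income = 351.5 - 144.2 = 207.3
Current account = 194.7 + 470.4 + 207.3 = 872.4

872.4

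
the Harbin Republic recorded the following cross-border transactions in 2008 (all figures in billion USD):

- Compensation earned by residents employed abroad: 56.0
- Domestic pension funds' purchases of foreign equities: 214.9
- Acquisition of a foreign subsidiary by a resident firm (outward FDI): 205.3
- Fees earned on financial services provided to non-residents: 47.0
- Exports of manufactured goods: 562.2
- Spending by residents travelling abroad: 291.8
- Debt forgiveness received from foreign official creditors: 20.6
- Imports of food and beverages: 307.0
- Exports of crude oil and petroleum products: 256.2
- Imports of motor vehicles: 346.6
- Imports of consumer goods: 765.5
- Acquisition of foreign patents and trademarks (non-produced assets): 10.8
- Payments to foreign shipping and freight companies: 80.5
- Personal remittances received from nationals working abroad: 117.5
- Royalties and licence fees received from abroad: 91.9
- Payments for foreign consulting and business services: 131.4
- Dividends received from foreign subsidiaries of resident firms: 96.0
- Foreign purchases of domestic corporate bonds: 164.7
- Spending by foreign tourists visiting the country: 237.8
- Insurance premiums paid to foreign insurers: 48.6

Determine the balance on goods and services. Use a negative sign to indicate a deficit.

Goods: -765.5 + 256.2 - 307.0 + 562.2 - 346.6 = -600.7
Services: -80.5 - 131.4 + 91.9 + 237.8 + 47.0 - 48.6 - 291.8 = -175.6
Trade balance = -600.7 + (-175.6) = -776.3
(Excluded from the trade balance — primary income: compensation earned by residents employed abroad 56.0, dividends received from foreign subsidiaries of resident firms 96.0; financial account: domestic pension funds' purchases of foreign equities 214.9, acquisition of a foreign subsidiary by a resident firm (outward FDI) 205.3, foreign purchases of domestic corporate bonds 164.7; capital account: debt forgiveness received from foreign official creditors 20.6, acquisition of foreign patents and trademarks (non-produced assets) 10.8; secondary income: personal remittances received from nationals working abroad 117.5.)

-776.3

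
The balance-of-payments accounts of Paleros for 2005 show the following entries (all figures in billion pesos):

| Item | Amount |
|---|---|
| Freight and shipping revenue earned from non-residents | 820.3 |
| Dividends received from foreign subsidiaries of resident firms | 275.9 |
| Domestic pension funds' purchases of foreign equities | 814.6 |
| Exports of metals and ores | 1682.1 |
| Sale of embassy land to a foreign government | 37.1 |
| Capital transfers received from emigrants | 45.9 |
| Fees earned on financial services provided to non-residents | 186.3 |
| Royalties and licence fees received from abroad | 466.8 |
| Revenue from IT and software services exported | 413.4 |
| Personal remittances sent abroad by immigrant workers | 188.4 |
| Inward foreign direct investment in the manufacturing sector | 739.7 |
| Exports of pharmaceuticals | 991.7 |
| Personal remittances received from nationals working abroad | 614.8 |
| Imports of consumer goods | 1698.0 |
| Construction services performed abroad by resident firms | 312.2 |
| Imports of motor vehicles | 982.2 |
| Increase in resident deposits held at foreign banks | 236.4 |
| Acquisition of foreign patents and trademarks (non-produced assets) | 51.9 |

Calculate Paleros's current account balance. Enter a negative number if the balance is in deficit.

Goods: -1698.0 + 1682.1 - 982.2 + 991.7 = -6.4
Services: 820.3 + 312.2 + 466.8 + 186.3 + 413.4 = 2199.0
Primary income: 275.9
Secondary income: 614.8 - 188.4 = 426.4
Current account = (-6.4) + 2199.0 + 275.9 + 426.4 = 2894.9
(Excluded from the current account — financial account: domestic pension funds' purchases of foreign equities 814.6, inward foreign direct investment in the manufacturing sector 739.7, increase in resident deposits held at foreign banks 236.4; capital account: sale of embassy land to a foreign government 37.1, capital transfers received from emigrants 45.9, acquisition of foreign patents and trademarks (non-produced assets) 51.9.)

2894.9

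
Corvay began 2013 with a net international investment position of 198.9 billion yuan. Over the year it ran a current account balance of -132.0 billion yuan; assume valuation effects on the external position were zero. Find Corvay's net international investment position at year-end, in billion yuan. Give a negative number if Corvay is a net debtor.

With no valuation effects, change in NIIP = current account = -132.0
End-of-year NIIP = 198.9 + (-132.0) = 66.9

66.9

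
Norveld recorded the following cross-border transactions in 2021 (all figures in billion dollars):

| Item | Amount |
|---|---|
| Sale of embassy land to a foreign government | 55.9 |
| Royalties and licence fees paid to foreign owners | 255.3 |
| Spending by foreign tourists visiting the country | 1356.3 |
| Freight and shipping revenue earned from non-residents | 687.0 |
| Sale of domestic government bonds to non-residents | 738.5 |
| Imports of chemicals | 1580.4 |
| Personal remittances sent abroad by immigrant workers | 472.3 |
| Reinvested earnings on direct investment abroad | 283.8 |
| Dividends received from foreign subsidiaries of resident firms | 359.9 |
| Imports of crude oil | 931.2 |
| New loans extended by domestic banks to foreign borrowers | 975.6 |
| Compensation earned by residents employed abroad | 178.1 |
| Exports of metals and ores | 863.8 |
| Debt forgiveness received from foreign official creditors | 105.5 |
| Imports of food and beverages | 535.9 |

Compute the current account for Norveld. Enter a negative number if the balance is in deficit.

-46.2

Goods: 863.8 - 1580.4 - 535.9 - 931.2 = -2183.7
Services: 1356.3 - 255.3 + 687.0 = 1788.0
Primary income: 283.8 + 359.9 + 178.1 = 821.8
Secondary income: -472.3
Current account = (-2183.7) + 1788.0 + 821.8 + (-472.3) = -46.2
(Excluded from the current account — capital account: sale of embassy land to a foreign government 55.9, debt forgiveness received from foreign official creditors 105.5; financial account: sale of domestic government bonds to non-residents 738.5, new loans extended by domestic banks to foreign borrowers 975.6.)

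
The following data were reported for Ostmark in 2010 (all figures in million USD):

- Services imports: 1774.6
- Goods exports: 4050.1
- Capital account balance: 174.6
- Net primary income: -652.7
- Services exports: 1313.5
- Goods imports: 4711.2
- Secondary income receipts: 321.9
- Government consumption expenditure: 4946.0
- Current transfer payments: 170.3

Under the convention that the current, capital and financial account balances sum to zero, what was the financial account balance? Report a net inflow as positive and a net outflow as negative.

Goods balance = 4050.1 - 4711.2 = -661.1
Services balance = 1313.5 - 1774.6 = -461.1
Trade balance (goods + services) = -661.1 + (-461.1) = -1122.2
Net primary income = -652.7
Net secondary income = 321.9 - 170.3 = 151.6
Current account = -1122.2 + (-652.7) + 151.6 = -1623.3
Financial account = -(-1623.3 + 174.6) = 1448.7

1448.7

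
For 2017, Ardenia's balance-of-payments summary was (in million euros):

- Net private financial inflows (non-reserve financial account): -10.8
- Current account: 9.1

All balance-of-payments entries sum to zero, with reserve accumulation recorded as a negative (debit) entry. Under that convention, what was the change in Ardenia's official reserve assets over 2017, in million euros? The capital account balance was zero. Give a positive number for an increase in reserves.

-1.7

Official reserve transactions balance = -(9.1 + (-10.8)) = 1.7
An accumulation of reserves is recorded as a debit (negative entry), so the change in the stock of reserves is the negative of that balance.
Change in official reserves = -(1.7) = -1.7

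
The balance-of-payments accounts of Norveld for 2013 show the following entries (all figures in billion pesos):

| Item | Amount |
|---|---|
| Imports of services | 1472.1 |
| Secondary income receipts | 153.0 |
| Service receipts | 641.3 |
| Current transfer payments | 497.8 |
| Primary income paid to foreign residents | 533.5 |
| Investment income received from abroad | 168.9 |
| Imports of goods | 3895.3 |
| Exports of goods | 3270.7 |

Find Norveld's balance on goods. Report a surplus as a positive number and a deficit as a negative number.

Goods balance = 3270.7 - 3895.3 = -624.6

-624.6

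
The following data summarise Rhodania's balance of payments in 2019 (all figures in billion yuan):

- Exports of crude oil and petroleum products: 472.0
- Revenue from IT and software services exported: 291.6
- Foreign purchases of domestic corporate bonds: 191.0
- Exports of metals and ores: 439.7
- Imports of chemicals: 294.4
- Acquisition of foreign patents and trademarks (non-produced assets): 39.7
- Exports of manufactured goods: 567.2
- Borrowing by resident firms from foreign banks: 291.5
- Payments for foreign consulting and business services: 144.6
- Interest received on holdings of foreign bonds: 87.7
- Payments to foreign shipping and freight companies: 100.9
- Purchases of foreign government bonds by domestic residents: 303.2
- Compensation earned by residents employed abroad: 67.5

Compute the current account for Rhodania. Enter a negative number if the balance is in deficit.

Goods: 439.7 - 294.4 + 472.0 + 567.2 = 1184.5
Services: -100.9 + 291.6 - 144.6 = 46.1
Primary income: 87.7 + 67.5 = 155.2
Current account = 1184.5 + 46.1 + 155.2 = 1385.8
(Excluded from the current account — financial account: foreign purchases of domestic corporate bonds 191.0, borrowing by resident firms from foreign banks 291.5, purchases of foreign government bonds by domestic residents 303.2; capital account: acquisition of foreign patents and trademarks (non-produced assets) 39.7.)

1385.8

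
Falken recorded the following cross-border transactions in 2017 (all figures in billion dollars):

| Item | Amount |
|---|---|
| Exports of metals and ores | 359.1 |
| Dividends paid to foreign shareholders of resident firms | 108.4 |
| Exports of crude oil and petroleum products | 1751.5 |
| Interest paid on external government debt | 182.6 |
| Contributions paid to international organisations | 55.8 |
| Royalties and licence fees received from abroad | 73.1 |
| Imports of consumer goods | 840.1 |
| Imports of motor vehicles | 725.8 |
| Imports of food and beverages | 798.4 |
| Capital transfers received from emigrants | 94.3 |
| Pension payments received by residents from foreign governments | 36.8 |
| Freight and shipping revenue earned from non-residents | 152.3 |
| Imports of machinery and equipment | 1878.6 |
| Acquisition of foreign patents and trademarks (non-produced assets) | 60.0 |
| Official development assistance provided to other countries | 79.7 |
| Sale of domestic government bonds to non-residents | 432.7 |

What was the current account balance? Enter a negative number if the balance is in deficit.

-2296.6

Goods: 359.1 - 798.4 - 840.1 - 1878.6 - 725.8 + 1751.5 = -2132.3
Services: 73.1 + 152.3 = 225.4
Primary income: -182.6 - 108.4 = -291.0
Secondary income: -79.7 - 55.8 + 36.8 = -98.7
Current account = (-2132.3) + 225.4 + (-291.0) + (-98.7) = -2296.6
(Excluded from the current account — capital account: capital transfers received from emigrants 94.3, acquisition of foreign patents and trademarks (non-produced assets) 60.0; financial account: sale of domestic government bonds to non-residents 432.7.)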